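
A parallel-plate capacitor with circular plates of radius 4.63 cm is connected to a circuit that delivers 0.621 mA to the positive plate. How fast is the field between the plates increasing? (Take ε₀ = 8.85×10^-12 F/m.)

By continuity, I_d in the gap equals the 0.621 mA flowing in the wire.
Then dE/dt = I_d/(ε₀A) = 1.04×10^10 V/(m·s).

1.04×10^10 V/(m·s)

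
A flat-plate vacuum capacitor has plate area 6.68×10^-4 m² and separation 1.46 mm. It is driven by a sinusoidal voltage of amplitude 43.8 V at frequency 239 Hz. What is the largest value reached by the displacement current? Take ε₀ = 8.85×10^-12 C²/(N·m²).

2.66×10^-7 A

The displacement current equals the conduction current C dV/dt, which peaks at C V₀ ω.
With C = ε₀A/d = (8.85×10^-12)(6.68×10^-4)/(1.46×10^-3) = 4.049×10^-12 F and ω = 2πf = 1502 rad/s, I_d,max = (4.049×10^-12)(43.8)(1502) = 2.66×10^-7 A.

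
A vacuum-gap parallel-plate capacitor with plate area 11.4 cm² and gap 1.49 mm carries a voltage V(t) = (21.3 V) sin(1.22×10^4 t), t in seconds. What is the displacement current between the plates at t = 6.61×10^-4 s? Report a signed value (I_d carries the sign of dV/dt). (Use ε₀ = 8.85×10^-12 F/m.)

dV/dt = (21.3)(1.22×10^4)·cos(8.0642) = -5.423×10^4 V/s.
I_d = C dV/dt with C = ε₀A/d = (8.85×10^-12)(1.14×10^-3)/(1.49×10^-3) = 6.771×10^-12 F, so I_d = (6.771×10^-12)(-5.423×10^4) = -3.67×10^-7 A.

-3.67×10^-7 A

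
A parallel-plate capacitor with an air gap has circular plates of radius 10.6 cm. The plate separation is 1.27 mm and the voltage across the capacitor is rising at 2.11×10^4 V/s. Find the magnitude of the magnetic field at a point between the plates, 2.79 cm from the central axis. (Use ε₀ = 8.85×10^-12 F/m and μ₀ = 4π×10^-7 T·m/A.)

With E = V/d, dE/dt = 1.661×10^7 V/(m·s) and πR² = 0.03530 m², giving I_d = ε₀ πR² dE/dt = 5.189×10^-6 A.
An Ampèrian loop of radius r encloses a fraction (r/R)² of I_d. Then B·2πr = μ₀ I_d (r/R)², giving B = μ₀ I_d r/(2πR²) = 2.58×10^-12 T.

2.58×10^-12 T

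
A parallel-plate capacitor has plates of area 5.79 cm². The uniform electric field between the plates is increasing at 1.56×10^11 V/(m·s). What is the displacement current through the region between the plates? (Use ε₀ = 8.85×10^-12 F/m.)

The displacement current is ε₀ times dΦ_E/dt = ε₀ A dE/dt = (8.85×10^-12)(5.79×10^-4)(1.56×10^11) = 7.99×10^-4 A.

7.99×10^-4 A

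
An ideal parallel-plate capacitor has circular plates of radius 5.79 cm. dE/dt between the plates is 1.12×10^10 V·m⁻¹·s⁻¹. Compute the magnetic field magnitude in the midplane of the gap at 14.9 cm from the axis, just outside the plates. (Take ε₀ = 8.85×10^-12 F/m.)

Total displacement current: I_d = ε₀(πR²)(dE/dt) = (8.85×10^-12)(0.01053)(1.12×10^10) = 1.044×10^-3 A.
Outside the plates the loop encloses all of I_d, so B·2πr = μ₀ I_d and B = 1.40×10^-9 T.

1.40×10^-9 T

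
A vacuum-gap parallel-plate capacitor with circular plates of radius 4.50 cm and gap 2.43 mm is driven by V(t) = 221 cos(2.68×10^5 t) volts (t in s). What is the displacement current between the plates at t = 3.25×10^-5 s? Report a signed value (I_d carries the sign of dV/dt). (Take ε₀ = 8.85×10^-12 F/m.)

-8.99×10^-4 A

dV/dt = (221)(2.68×10^5)·−sin(8.71) = -3.882×10^7 V/s.
I_d = C dV/dt with C = ε₀A/d = (8.85×10^-12)(6.362×10^-3)/(2.43×10^-3) = 2.317×10^-11 F, so I_d = (2.317×10^-11)(-3.882×10^7) = -8.99×10^-4 A.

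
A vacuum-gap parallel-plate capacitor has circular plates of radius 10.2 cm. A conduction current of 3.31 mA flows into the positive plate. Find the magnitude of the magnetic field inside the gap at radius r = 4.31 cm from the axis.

Between the plates the displacement current equals the wire current: I_d = 3.31 mA = 3.31×10^-3 A.
For r < R the Ampère–Maxwell law gives B(2πr) = μ₀ I_d (r²/R²), so B = μ₀ I_d r/(2πR²) = (4π×10^-7)(3.31×10^-3)(0.0431)/(2π·0.102²) = 2.74×10^-9 T.

2.74×10^-9 T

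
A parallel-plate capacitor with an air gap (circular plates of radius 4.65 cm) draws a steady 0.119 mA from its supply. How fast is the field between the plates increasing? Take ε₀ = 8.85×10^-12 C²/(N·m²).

The displacement current between the plates equals the conduction current, I_d = 0.119 mA.
Since I_d = ε₀ A dE/dt, dE/dt = I_d/(ε₀A) = (1.19×10^-4)/((8.85×10^-12)(6.793×10^-3)) = 1.98×10^9 V/(m·s).

1.98×10^9 V/(m·s)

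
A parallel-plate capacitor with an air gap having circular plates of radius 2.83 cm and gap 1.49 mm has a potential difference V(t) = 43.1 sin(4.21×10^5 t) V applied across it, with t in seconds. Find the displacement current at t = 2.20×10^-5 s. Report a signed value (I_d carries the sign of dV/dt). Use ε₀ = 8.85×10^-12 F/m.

-2.68×10^-4 A

dV/dt = (43.1)(4.21×10^5)·cos(9.262) = -1.791×10^7 V/s.
I_d = C dV/dt with C = ε₀A/d = (8.85×10^-12)(2.516×10^-3)/(1.49×10^-3) = 1.494×10^-11 F, so I_d = (1.494×10^-11)(-1.791×10^7) = -2.68×10^-4 A.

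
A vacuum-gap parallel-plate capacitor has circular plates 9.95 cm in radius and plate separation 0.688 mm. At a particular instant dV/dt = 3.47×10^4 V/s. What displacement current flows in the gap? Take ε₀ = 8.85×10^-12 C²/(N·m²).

1.39×10^-5 A

E = V/d so dE/dt = (dV/dt)/d = 5.044×10^7 V/(m·s), and I_d = ε₀ A dE/dt = (8.85×10^-12)(0.03110)(5.044×10^7) = 1.39×10^-5 A.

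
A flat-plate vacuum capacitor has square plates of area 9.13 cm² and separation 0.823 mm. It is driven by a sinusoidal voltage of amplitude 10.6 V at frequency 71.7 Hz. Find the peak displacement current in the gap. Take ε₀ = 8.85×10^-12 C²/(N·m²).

The displacement current equals the conduction current C dV/dt, which peaks at C V₀ ω.
With C = ε₀A/d = (8.85×10^-12)(9.13×10^-4)/(8.23×10^-4) = 9.818×10^-12 F and ω = 2πf = 450.5 rad/s, I_d,max = (9.818×10^-12)(10.6)(450.5) = 4.69×10^-8 A.

4.69×10^-8 A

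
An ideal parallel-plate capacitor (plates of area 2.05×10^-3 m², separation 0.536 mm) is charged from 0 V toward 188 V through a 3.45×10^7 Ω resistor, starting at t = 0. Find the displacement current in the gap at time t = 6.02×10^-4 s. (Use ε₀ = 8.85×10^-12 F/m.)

C = ε₀A/d = (8.85×10^-12)(2.05×10^-3)/(5.36×10^-4) = 3.385×10^-11 F and τ = RC = 1.168×10^-3 s. I_d in the gap equals the RC charging current.
I_d(t) = (V₀/R) e^(−t/τ) = 5.449×10^-6 · e^(−0.5154) = 3.25×10^-6 A.

3.25×10^-6 A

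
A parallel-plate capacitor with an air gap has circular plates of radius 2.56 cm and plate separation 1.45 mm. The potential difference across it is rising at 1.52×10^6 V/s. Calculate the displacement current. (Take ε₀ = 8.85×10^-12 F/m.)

1.91×10^-5 A

E = V/d so dE/dt = (dV/dt)/d = 1.048×10^9 V/(m·s), and I_d = ε₀ A dE/dt = (8.85×10^-12)(2.059×10^-3)(1.048×10^9) = 1.91×10^-5 A.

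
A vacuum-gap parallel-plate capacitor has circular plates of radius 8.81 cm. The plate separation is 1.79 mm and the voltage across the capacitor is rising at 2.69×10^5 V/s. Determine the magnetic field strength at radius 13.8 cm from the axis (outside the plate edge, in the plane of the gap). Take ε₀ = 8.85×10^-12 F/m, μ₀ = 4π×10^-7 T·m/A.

4.70×10^-11 T

With E = V/d, dE/dt = 1.503×10^8 V/(m·s) and πR² = 0.02438 m², giving I_d = ε₀ πR² dE/dt = 3.243×10^-5 A.
With r > R the enclosed displacement current is the full I_d; B = μ₀ I_d / (2πr) = 4.70×10^-11 T.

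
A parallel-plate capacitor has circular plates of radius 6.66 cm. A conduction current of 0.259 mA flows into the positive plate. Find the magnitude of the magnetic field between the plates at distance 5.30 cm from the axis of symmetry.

6.19×10^-10 T

Between the plates the displacement current equals the wire current: I_d = 0.259 mA = 2.59×10^-4 A.
∮B·dl = μ₀ I_d,enc with I_d,enc = I_d r²/R² = 1.640×10^-4 A; so B = μ₀ I_d,enc/(2πr) = 6.19×10^-10 T.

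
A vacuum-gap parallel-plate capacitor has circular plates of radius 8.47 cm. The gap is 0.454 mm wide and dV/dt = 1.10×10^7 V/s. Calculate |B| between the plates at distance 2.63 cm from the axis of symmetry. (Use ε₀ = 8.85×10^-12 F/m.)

dE/dt = (dV/dt)/d = 2.423×10^10 V/(m·s); I_d = ε₀(πR²)(dE/dt) = (8.85×10^-12)(0.02254)(2.423×10^10) = 4.833×10^-3 A.
An Ampèrian loop of radius r encloses a fraction (r/R)² of I_d. Then B·2πr = μ₀ I_d (r/R)², giving B = μ₀ I_d r/(2πR²) = 3.54×10^-9 T.

3.54×10^-9 T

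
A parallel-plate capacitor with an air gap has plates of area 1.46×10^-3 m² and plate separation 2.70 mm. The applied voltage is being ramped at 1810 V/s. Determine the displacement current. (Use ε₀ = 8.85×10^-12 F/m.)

The field between the plates is E = V/d, so dE/dt = (1810)/(2.70×10^-3 m) = 6.704×10^5 V/(m·s).
I_d = ε₀ A (dE/dt) = (8.85×10^-12)(1.46×10^-3)(6.704×10^5) = 8.66×10^-9 A.

8.66×10^-9 A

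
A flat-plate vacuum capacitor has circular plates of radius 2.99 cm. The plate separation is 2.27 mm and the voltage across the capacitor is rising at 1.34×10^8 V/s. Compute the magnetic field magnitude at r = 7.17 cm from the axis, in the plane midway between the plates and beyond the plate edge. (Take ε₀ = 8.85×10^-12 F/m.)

With E = V/d, dE/dt = 5.903×10^10 V/(m·s) and πR² = 2.809×10^-3 m², giving I_d = ε₀ πR² dE/dt = 1.467×10^-3 A.
Outside the plates the loop encloses all of I_d, so B·2πr = μ₀ I_d and B = 4.09×10^-9 T.

4.09×10^-9 T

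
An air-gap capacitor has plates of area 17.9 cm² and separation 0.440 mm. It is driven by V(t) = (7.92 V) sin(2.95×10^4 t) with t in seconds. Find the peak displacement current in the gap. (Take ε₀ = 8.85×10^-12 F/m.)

The displacement current equals the conduction current C dV/dt, which peaks at C V₀ ω.
With C = ε₀A/d = (8.85×10^-12)(1.79×10^-3)/(4.40×10^-4) = 3.600×10^-11 F and ω = 2.95×10^4 rad/s, I_d,max = (3.600×10^-11)(7.92)(2.95×10^4) = 8.41×10^-6 A.

8.41×10^-6 A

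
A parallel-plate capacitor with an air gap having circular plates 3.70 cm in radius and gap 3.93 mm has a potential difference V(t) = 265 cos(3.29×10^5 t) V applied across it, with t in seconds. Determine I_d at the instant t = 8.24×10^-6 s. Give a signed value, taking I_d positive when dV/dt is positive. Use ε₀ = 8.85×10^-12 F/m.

C = ε₀A/d = (8.85×10^-12)(4.301×10^-3)/(3.93×10^-3) = 9.685×10^-12 F. dV/dt = V₀ω·−sin(ωt); at ωt = 2.71096 rad this factor is -0.4174.
I_d = C dV/dt = (9.685×10^-12)(265)(3.29×10^5)(-0.4174) = -3.52×10^-4 A.

-3.52×10^-4 A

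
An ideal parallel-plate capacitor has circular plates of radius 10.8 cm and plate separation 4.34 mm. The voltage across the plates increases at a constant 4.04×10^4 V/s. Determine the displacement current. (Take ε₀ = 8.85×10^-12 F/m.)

3.02×10^-6 A

The displacement current equals the charging current C dV/dt. With C = ε₀A/d = (8.85×10^-12)(0.03664)/(4.34×10^-3) = 7.472×10^-11 F, I_d = (7.472×10^-11)(4.04×10^4) = 3.02×10^-6 A.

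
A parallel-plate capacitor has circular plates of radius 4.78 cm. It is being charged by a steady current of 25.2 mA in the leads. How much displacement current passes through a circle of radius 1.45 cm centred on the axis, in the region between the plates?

By continuity the displacement current in the gap matches the conduction current: I_d = 0.0252 A.
Through an area πr² the displacement current is I_d·(πr²/πR²) = I_d (r/R)² = 2.32×10^-3 A.

2.32×10^-3 A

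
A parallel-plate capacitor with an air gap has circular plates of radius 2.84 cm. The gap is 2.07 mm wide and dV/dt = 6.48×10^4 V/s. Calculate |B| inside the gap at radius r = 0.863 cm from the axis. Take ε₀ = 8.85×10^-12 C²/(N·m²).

dE/dt = (dV/dt)/d = 3.130×10^7 V/(m·s); I_d = ε₀(πR²)(dE/dt) = (8.85×10^-12)(2.534×10^-3)(3.130×10^7) = 7.019×10^-7 A.
∮B·dl = μ₀ I_d,enc with I_d,enc = I_d r²/R² = 6.481×10^-8 A; so B = μ₀ I_d,enc/(2πr) = 1.50×10^-12 T.

1.50×10^-12 T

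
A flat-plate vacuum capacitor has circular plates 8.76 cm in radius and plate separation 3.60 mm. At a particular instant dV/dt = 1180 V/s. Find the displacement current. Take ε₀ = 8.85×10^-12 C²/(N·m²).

The field between the plates is E = V/d, so dE/dt = (1180)/(3.60×10^-3 m) = 3.278×10^5 V/(m·s).
I_d = ε₀ A (dE/dt) = (8.85×10^-12)(0.02411)(3.278×10^5) = 6.99×10^-8 A.

6.99×10^-8 A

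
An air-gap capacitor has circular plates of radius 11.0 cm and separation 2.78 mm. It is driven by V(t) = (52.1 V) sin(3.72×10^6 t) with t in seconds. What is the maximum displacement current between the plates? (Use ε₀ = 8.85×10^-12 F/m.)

0.0235 A

The displacement current equals the conduction current C dV/dt, which peaks at C V₀ ω.
With C = ε₀A/d = (8.85×10^-12)(0.03801)/(2.78×10^-3) = 1.210×10^-10 F and ω = 3.72×10^6 rad/s, I_d,max = (1.210×10^-10)(52.1)(3.72×10^6) = 0.0235 A.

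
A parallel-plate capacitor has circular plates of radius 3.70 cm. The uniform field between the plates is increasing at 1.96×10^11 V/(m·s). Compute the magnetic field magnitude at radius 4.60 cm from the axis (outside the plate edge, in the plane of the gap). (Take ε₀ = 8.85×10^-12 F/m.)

I_d = ε₀ dΦ_E/dt = ε₀ πR² (dE/dt) = (8.85×10^-12)(4.301×10^-3)(1.96×10^11) = 7.461×10^-3 A through the full plate area.
For r ≥ R the full I_d is enclosed: B = μ₀ I_d/(2πr) = (4π×10^-7)(7.461×10^-3)/(2π·0.0460) = 3.24×10^-8 T.

3.24×10^-8 T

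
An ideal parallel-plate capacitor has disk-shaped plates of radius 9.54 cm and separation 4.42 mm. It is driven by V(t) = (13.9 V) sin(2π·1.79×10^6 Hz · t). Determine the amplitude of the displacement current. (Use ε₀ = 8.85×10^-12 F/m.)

C = ε₀A/d = (8.85×10^-12)(0.02859)/(4.42×10^-3) = 5.724×10^-11 F; ω = 2πf = 1.125×10^7 rad/s.
I_d = C dV/dt, so |I_d|_max = C V₀ ω = (5.724×10^-11)(13.9)(1.125×10^7) = 8.95×10^-3 A.

8.95×10^-3 A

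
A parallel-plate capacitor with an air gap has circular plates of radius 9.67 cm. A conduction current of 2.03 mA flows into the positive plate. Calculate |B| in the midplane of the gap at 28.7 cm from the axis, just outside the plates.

1.41×10^-9 T

Between the plates the displacement current equals the wire current: I_d = 2.03 mA = 2.03×10^-3 A.
For r ≥ R the full I_d is enclosed: B = μ₀ I_d/(2πr) = (4π×10^-7)(2.03×10^-3)/(2π·0.287) = 1.41×10^-9 T.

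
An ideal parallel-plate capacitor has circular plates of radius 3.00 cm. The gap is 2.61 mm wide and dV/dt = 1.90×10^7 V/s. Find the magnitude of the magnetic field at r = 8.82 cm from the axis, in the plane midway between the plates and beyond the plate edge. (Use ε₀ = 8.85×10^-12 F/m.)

I_d = C dV/dt with C = ε₀πR²/d = 9.586×10^-12 F, so I_d = (9.586×10^-12)(1.90×10^7) = 1.821×10^-4 A.
For r ≥ R the full I_d is enclosed: B = μ₀ I_d/(2πr) = (4π×10^-7)(1.821×10^-4)/(2π·0.0882) = 4.13×10^-10 T.

4.13×10^-10 T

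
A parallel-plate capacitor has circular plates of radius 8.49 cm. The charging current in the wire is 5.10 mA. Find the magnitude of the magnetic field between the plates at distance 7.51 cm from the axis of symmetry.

1.06×10^-8 T

Between the plates the displacement current equals the wire current: I_d = 5.10 mA = 5.10×10^-3 A.
For r < R the Ampère–Maxwell law gives B(2πr) = μ₀ I_d (r²/R²), so B = μ₀ I_d r/(2πR²) = (4π×10^-7)(5.10×10^-3)(0.0751)/(2π·0.0849²) = 1.06×10^-8 T.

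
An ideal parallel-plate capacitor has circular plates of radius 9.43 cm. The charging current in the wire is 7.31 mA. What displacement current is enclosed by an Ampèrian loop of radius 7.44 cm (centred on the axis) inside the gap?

4.55×10^-3 A

No conduction current crosses the gap, so I_d there equals the 7.31×10^-3 A in the leads.
Through an area πr² the displacement current is I_d·(πr²/πR²) = I_d (r/R)² = 4.55×10^-3 A.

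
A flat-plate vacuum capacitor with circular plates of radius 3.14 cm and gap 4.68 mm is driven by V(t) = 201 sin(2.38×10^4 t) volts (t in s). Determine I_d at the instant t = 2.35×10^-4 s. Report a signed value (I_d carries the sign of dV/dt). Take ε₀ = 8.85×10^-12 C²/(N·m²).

dV/dt = (201)(2.38×10^4)·cos(5.593) = 3.689×10^6 V/s.
I_d = C dV/dt with C = ε₀A/d = (8.85×10^-12)(3.097×10^-3)/(4.68×10^-3) = 5.857×10^-12 F, so I_d = (5.857×10^-12)(3.689×10^6) = 2.16×10^-5 A.

2.16×10^-5 A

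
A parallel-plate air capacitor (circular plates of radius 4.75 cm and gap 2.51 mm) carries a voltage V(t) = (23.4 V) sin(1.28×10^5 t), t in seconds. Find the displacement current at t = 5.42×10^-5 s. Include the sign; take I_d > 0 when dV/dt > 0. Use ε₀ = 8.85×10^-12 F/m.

5.94×10^-5 A

C = ε₀A/d = (8.85×10^-12)(7.088×10^-3)/(2.51×10^-3) = 2.499×10^-11 F. dV/dt = V₀ω·cos(ωt); at ωt = 6.9376 rad this factor is 0.7934.
I_d = C dV/dt = (2.499×10^-11)(23.4)(1.28×10^5)(0.7934) = 5.94×10^-5 A.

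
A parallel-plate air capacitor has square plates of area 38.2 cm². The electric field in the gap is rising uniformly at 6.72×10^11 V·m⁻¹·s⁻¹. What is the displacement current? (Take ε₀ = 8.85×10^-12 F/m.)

I_d = ε₀ A (dE/dt) = (8.85×10^-12)(3.82×10^-3 m²)(6.72×10^11) = 0.0227 A.

0.0227 A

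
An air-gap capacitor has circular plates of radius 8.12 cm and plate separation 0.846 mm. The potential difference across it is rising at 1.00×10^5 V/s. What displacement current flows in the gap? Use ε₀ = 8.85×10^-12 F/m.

C = ε₀A/d = (8.85×10^-12)(0.02071)/(8.46×10^-4) = 2.166×10^-10 F.
I_d = C dV/dt = (2.166×10^-10)(1.00×10^5) = 2.17×10^-5 A.

2.17×10^-5 A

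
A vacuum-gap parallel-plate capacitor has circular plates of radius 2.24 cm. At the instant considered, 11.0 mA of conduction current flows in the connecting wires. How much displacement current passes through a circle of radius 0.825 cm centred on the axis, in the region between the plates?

By continuity the displacement current in the gap matches the conduction current: I_d = 0.0110 A.
Through an area πr² the displacement current is I_d·(πr²/πR²) = I_d (r/R)² = 1.49×10^-3 A.

1.49×10^-3 A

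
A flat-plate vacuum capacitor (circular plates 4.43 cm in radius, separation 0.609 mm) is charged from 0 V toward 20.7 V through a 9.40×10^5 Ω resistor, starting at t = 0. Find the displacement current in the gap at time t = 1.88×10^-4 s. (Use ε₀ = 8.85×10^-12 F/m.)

C = ε₀A/d = (8.85×10^-12)(6.165×10^-3)/(6.09×10^-4) = 8.959×10^-11 F, so τ = RC = 8.421×10^-5 s.
The conduction current is I(t) = (V₀/R) e^(−t/τ), and the displacement current between the plates equals it.
t/τ = 2.233; I_d = (20.7/9.40×10^5) · e^(−2.233) = (2.202×10^-5)(0.1072) = 2.36×10^-6 A.

2.36×10^-6 A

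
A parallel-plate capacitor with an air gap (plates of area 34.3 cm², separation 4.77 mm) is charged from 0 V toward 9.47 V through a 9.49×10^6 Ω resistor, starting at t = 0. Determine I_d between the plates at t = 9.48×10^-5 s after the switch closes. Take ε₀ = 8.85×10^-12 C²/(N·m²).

C = ε₀A/d = (8.85×10^-12)(3.43×10^-3)/(4.77×10^-3) = 6.364×10^-12 F, so τ = RC = 6.039×10^-5 s.
The conduction current is I(t) = (V₀/R) e^(−t/τ), and the displacement current between the plates equals it.
t/τ = 1.570; I_d = (9.47/9.49×10^6) · e^(−1.570) = (9.979×10^-7)(0.2080) = 2.08×10^-7 A.

2.08×10^-7 A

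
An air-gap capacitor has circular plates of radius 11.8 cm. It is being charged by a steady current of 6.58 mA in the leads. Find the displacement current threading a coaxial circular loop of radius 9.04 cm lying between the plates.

No conduction current crosses the gap, so I_d there equals the 6.58×10^-3 A in the leads.
Through an area πr² the displacement current is I_d·(πr²/πR²) = I_d (r/R)² = 3.86×10^-3 A.

3.86×10^-3 A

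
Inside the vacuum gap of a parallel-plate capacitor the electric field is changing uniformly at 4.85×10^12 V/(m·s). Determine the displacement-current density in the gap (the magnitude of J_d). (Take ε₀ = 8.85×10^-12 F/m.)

J_d = ε₀ dE/dt = (8.85×10^-12)(4.85×10^12) = 42.9 A/m².

42.9 A/m²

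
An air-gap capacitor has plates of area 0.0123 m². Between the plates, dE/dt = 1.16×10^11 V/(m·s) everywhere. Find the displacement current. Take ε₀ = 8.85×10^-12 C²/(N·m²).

With a uniform field, Φ_E = EA, so I_d = ε₀ A dE/dt = 0.0126 A.

0.0126 A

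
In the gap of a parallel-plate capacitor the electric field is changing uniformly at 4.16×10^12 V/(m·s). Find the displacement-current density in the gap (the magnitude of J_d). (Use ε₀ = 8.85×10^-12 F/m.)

J_d = ε₀ dE/dt = (8.85×10^-12)(4.16×10^12) = 36.8 A/m².

36.8 A/m²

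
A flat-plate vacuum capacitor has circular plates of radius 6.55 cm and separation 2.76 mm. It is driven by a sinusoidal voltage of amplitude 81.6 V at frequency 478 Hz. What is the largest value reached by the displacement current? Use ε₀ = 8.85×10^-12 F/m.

C = ε₀A/d = (8.85×10^-12)(0.01348)/(2.76×10^-3) = 4.322×10^-11 F; ω = 2πf = 3003 rad/s.
I_d = C dV/dt, so |I_d|_max = C V₀ ω = (4.322×10^-11)(81.6)(3003) = 1.06×10^-5 A.

1.06×10^-5 A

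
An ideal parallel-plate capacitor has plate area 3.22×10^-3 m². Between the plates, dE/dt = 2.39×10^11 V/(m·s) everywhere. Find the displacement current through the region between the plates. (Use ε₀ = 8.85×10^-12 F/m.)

I_d = ε₀ A (dE/dt) = (8.85×10^-12)(3.22×10^-3 m²)(2.39×10^11) = 6.81×10^-3 A.

6.81×10^-3 A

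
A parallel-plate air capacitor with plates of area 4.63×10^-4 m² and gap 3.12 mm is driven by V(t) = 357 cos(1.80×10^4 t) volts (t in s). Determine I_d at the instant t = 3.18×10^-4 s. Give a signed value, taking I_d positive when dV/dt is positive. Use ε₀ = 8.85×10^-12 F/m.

4.48×10^-6 A

C = ε₀A/d = (8.85×10^-12)(4.63×10^-4)/(3.12×10^-3) = 1.313×10^-12 F. dV/dt = V₀ω·−sin(ωt); at ωt = 5.724 rad this factor is 0.5305.
I_d = C dV/dt = (1.313×10^-12)(357)(1.80×10^4)(0.5305) = 4.48×10^-6 A.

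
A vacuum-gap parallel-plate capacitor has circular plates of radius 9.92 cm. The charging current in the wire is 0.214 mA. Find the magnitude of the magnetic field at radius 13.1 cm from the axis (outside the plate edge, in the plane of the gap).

By continuity the displacement current in the gap matches the conduction current: I_d = 2.14×10^-4 A.
With r > R the enclosed displacement current is the full I_d; B = μ₀ I_d / (2πr) = 3.27×10^-10 T.

3.27×10^-10 T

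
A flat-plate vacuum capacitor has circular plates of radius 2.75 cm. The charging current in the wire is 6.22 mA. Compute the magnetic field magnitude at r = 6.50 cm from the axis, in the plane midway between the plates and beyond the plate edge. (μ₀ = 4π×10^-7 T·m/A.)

Between the plates the displacement current equals the wire current: I_d = 6.22 mA = 6.22×10^-3 A.
With r > R the enclosed displacement current is the full I_d; B = μ₀ I_d / (2πr) = 1.91×10^-8 T.

1.91×10^-8 T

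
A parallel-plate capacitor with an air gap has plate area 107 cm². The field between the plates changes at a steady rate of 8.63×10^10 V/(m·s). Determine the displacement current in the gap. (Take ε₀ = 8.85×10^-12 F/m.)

8.17×10^-3 A

The displacement current is ε₀ times dΦ_E/dt = ε₀ A dE/dt = (8.85×10^-12)(0.0107)(8.63×10^10) = 8.17×10^-3 A.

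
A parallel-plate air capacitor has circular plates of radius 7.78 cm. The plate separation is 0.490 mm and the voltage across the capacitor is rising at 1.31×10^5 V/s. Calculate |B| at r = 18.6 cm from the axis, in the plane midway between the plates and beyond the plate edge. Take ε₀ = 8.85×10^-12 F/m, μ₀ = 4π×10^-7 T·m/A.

4.84×10^-11 T

With E = V/d, dE/dt = 2.673×10^8 V/(m·s) and πR² = 0.01902 m², giving I_d = ε₀ πR² dE/dt = 4.499×10^-5 A.
Outside the plates the loop encloses all of I_d, so B·2πr = μ₀ I_d and B = 4.84×10^-11 T.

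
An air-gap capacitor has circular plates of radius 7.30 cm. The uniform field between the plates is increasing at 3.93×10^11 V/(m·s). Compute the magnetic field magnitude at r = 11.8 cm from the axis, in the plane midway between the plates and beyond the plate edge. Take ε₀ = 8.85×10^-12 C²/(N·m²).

Total displacement current: I_d = ε₀(πR²)(dE/dt) = (8.85×10^-12)(0.01674)(3.93×10^11) = 0.05822 A.
With r > R the enclosed displacement current is the full I_d; B = μ₀ I_d / (2πr) = 9.87×10^-8 T.

9.87×10^-8 T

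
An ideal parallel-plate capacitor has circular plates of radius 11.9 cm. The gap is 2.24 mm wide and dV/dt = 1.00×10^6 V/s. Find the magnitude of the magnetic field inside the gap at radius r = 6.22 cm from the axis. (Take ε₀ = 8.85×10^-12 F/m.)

1.54×10^-10 T

dE/dt = (dV/dt)/d = 4.464×10^8 V/(m·s); I_d = ε₀(πR²)(dE/dt) = (8.85×10^-12)(0.04449)(4.464×10^8) = 1.758×10^-4 A.
∮B·dl = μ₀ I_d,enc with I_d,enc = I_d r²/R² = 4.803×10^-5 A; so B = μ₀ I_d,enc/(2πr) = 1.54×10^-10 T.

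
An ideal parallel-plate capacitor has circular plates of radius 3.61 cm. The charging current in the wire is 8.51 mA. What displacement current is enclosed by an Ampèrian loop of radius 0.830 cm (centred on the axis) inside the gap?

No conduction current crosses the gap, so I_d there equals the 8.51×10^-3 A in the leads.
Through an area πr² the displacement current is I_d·(πr²/πR²) = I_d (r/R)² = 4.50×10^-4 A.

4.50×10^-4 A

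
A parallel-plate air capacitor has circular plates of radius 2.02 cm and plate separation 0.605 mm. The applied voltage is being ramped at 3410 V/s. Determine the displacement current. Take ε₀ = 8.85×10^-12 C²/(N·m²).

6.39×10^-8 A

E = V/d so dE/dt = (dV/dt)/d = 5.636×10^6 V/(m·s), and I_d = ε₀ A dE/dt = (8.85×10^-12)(1.282×10^-3)(5.636×10^6) = 6.39×10^-8 A.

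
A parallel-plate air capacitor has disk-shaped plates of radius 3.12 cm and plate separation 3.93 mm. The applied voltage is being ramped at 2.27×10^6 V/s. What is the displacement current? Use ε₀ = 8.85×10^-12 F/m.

1.56×10^-5 A

The field between the plates is E = V/d, so dE/dt = (2.27×10^6)/(3.93×10^-3 m) = 5.776×10^8 V/(m·s).
I_d = ε₀ A (dE/dt) = (8.85×10^-12)(3.058×10^-3)(5.776×10^8) = 1.56×10^-5 A.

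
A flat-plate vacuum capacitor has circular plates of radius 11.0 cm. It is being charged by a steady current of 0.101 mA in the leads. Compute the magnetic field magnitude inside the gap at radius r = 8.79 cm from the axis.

By continuity the displacement current in the gap matches the conduction current: I_d = 1.01×10^-4 A.
An Ampèrian loop of radius r encloses a fraction (r/R)² of I_d. Then B·2πr = μ₀ I_d (r/R)², giving B = μ₀ I_d r/(2πR²) = 1.47×10^-10 T.

1.47×10^-10 T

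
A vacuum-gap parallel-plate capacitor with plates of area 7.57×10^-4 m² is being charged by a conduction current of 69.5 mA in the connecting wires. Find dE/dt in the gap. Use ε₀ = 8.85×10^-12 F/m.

1.04×10^13 V/(m·s)

By continuity, I_d in the gap equals the 69.5 mA flowing in the wire.
Inverting I_d = ε₀ A dE/dt gives dE/dt = 0.0695 / (8.85×10^-12 · 7.57×10^-4) = 1.04×10^13 V/(m·s).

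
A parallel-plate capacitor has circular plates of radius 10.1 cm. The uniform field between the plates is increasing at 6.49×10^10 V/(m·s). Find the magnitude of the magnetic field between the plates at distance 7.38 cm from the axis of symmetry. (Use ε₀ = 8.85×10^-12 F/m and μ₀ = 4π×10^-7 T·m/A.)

Total displacement current: I_d = ε₀(πR²)(dE/dt) = (8.85×10^-12)(0.03205)(6.49×10^10) = 0.01841 A.
An Ampèrian loop of radius r encloses a fraction (r/R)² of I_d. Then B·2πr = μ₀ I_d (r/R)², giving B = μ₀ I_d r/(2πR²) = 2.66×10^-8 T.

2.66×10^-8 T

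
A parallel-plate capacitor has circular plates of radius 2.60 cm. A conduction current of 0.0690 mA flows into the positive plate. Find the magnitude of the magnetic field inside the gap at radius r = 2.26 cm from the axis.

4.61×10^-10 T

No conduction current crosses the gap, so I_d there equals the 6.90×10^-5 A in the leads.
For r < R the Ampère–Maxwell law gives B(2πr) = μ₀ I_d (r²/R²), so B = μ₀ I_d r/(2πR²) = (4π×10^-7)(6.90×10^-5)(0.0226)/(2π·0.0260²) = 4.61×10^-10 T.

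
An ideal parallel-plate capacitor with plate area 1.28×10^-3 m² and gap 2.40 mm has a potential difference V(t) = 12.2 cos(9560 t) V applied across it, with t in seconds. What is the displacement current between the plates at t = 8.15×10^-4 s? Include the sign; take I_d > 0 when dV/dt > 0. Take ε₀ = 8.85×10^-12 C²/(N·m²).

dE/dt = (V₀ω/d)·−sin(ωt) with ωt = 7.7914 rad: (12.2)(9560)(-0.9980)/(2.40×10^-3) = -4.850×10^7 V/(m·s).
I_d = ε₀ A dE/dt = (8.85×10^-12)(1.28×10^-3)(-4.850×10^7) = -5.49×10^-7 A.

-5.49×10^-7 A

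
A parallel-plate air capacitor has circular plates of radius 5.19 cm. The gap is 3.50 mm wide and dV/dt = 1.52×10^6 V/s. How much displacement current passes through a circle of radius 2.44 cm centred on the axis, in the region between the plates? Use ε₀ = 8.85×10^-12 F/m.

7.19×10^-6 A

I_d = C dV/dt with C = ε₀πR²/d = 2.140×10^-11 F, so I_d = (2.140×10^-11)(1.52×10^6) = 3.253×10^-5 A.
The field is uniform, so I_d,enc = I_d (r/R)² = (3.253×10^-5)(2.44/5.19)² = 7.19×10^-6 A.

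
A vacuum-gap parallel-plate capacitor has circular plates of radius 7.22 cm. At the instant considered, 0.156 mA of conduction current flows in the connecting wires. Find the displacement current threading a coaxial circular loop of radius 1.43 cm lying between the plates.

By continuity the displacement current in the gap matches the conduction current: I_d = 1.56×10^-4 A.
Through an area πr² the displacement current is I_d·(πr²/πR²) = I_d (r/R)² = 6.12×10^-6 A.

6.12×10^-6 A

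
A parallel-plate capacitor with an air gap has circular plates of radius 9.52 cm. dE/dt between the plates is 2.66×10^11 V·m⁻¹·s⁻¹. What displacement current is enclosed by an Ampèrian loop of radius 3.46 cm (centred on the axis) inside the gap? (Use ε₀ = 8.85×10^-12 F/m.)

Through the whole plate area (πR² = 0.02847 m²), I_d = ε₀ πR² dE/dt = 0.06702 A.
Since J_d is uniform, the enclosed fraction is (r/R)² = 0.1321, giving I_d,enc = 8.85×10^-3 A.

8.85×10^-3 A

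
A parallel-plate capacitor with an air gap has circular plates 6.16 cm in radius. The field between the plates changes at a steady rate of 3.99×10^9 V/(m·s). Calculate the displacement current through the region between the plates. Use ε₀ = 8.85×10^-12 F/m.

4.21×10^-4 A

The displacement current is ε₀ times dΦ_E/dt = ε₀ A dE/dt = (8.85×10^-12)(0.01192)(3.99×10^9) = 4.21×10^-4 A.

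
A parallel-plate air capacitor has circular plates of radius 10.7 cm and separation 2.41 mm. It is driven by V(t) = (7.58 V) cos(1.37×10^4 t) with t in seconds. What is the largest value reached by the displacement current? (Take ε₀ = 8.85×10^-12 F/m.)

1.37×10^-5 A

The displacement current equals the conduction current C dV/dt, which peaks at C V₀ ω.
With C = ε₀A/d = (8.85×10^-12)(0.03597)/(2.41×10^-3) = 1.321×10^-10 F and ω = 1.37×10^4 rad/s, I_d,max = (1.321×10^-10)(7.58)(1.37×10^4) = 1.37×10^-5 A.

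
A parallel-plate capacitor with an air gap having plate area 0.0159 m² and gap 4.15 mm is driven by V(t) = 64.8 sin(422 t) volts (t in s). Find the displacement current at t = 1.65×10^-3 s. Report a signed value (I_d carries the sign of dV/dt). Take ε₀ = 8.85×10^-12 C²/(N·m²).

dV/dt = (64.8)(422)·cos(0.6963) = 2.098×10^4 V/s.
I_d = C dV/dt with C = ε₀A/d = (8.85×10^-12)(0.0159)/(4.15×10^-3) = 3.391×10^-11 F, so I_d = (3.391×10^-11)(2.098×10^4) = 7.11×10^-7 A.

7.11×10^-7 A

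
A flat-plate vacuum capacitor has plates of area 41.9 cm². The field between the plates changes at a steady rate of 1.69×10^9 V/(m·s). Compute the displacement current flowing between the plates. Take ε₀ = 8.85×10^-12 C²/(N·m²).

I_d = ε₀ A (dE/dt) = (8.85×10^-12)(4.19×10^-3 m²)(1.69×10^9) = 6.27×10^-5 A.

6.27×10^-5 A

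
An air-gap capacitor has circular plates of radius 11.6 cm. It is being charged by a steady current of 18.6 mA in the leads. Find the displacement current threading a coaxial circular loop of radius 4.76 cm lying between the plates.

By continuity the displacement current in the gap matches the conduction current: I_d = 0.0186 A.
Since J_d is uniform, the enclosed fraction is (r/R)² = 0.1684, giving I_d,enc = 3.13×10^-3 A.

3.13×10^-3 A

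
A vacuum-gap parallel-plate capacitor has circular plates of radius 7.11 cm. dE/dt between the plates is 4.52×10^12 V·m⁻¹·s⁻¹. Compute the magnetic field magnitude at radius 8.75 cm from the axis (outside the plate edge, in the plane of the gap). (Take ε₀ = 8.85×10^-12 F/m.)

1.45×10^-6 T

Total displacement current: I_d = ε₀(πR²)(dE/dt) = (8.85×10^-12)(0.01588)(4.52×10^12) = 0.6352 A.
With r > R the enclosed displacement current is the full I_d; B = μ₀ I_d / (2πr) = 1.45×10^-6 T.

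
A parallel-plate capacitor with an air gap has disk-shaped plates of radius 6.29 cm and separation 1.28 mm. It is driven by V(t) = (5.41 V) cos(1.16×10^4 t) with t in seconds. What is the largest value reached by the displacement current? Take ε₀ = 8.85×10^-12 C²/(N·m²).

(dE/dt)_max = V₀ω/d = 4.903×10^7 V/(m·s); ω = 1.16×10^4 rad/s.
I_d,max = ε₀ A (dE/dt)_max = (8.85×10^-12)(0.01243)(4.903×10^7) = 5.39×10^-6 A.

5.39×10^-6 A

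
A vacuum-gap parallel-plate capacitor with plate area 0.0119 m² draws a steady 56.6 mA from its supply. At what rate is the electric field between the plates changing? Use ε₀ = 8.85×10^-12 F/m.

5.37×10^11 V/(m·s)

By continuity, I_d in the gap equals the 56.6 mA flowing in the wire.
Then dE/dt = I_d/(ε₀A) = 5.37×10^11 V/(m·s).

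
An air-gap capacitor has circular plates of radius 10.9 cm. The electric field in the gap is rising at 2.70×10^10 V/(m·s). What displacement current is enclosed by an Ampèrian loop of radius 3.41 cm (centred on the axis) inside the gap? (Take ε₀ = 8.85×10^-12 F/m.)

Through the whole plate area (πR² = 0.03733 m²), I_d = ε₀ πR² dE/dt = 8.920×10^-3 A.
Since J_d is uniform, the enclosed fraction is (r/R)² = 0.09787, giving I_d,enc = 8.73×10^-4 A.

8.73×10^-4 A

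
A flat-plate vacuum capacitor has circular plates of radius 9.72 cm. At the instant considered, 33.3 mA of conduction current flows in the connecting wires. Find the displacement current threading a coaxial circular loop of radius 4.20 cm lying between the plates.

6.22×10^-3 A

Between the plates the displacement current equals the wire current: I_d = 33.3 mA = 0.0333 A.
Through an area πr² the displacement current is I_d·(πr²/πR²) = I_d (r/R)² = 6.22×10^-3 A.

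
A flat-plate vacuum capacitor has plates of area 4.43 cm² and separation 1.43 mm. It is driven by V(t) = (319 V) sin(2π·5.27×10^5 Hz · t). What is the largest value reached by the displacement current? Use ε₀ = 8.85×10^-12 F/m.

2.90×10^-3 A

(dE/dt)_max = V₀ω/d = 7.386×10^11 V/(m·s); ω = 2πf = 3.311×10^6 rad/s.
I_d,max = ε₀ A (dE/dt)_max = (8.85×10^-12)(4.43×10^-4)(7.386×10^11) = 2.90×10^-3 A.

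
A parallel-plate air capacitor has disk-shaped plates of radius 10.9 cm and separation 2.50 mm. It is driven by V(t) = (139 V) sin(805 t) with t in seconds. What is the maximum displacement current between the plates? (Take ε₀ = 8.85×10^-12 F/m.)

1.48×10^-5 A

(dE/dt)_max = V₀ω/d = 4.476×10^7 V/(m·s); ω = 805 rad/s.
I_d,max = ε₀ A (dE/dt)_max = (8.85×10^-12)(0.03733)(4.476×10^7) = 1.48×10^-5 A.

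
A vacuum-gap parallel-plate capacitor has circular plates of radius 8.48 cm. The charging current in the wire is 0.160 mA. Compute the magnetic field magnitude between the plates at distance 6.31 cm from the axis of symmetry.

No conduction current crosses the gap, so I_d there equals the 1.60×10^-4 A in the leads.
∮B·dl = μ₀ I_d,enc with I_d,enc = I_d r²/R² = 8.859×10^-5 A; so B = μ₀ I_d,enc/(2πr) = 2.81×10^-10 T.

2.81×10^-10 T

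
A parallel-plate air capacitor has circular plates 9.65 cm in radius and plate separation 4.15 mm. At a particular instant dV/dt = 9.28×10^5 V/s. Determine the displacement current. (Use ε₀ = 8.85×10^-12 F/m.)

E = V/d so dE/dt = (dV/dt)/d = 2.236×10^8 V/(m·s), and I_d = ε₀ A dE/dt = (8.85×10^-12)(0.02926)(2.236×10^8) = 5.79×10^-5 A.

5.79×10^-5 A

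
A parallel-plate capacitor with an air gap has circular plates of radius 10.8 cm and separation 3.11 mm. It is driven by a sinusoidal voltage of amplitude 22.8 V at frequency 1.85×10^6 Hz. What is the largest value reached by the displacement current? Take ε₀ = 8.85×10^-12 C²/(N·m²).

0.0276 A

C = ε₀A/d = (8.85×10^-12)(0.03664)/(3.11×10^-3) = 1.043×10^-10 F; ω = 2πf = 1.162×10^7 rad/s.
I_d = C dV/dt, so |I_d|_max = C V₀ ω = (1.043×10^-10)(22.8)(1.162×10^7) = 0.0276 A.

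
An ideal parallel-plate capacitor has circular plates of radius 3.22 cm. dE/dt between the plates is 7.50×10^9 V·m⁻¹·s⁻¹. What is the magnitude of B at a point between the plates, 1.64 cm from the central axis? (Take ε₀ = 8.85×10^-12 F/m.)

I_d = ε₀ dΦ_E/dt = ε₀ πR² (dE/dt) = (8.85×10^-12)(3.257×10^-3)(7.50×10^9) = 2.162×10^-4 A through the full plate area.
For r < R the Ampère–Maxwell law gives B(2πr) = μ₀ I_d (r²/R²), so B = μ₀ I_d r/(2πR²) = (4π×10^-7)(2.162×10^-4)(0.0164)/(2π·0.0322²) = 6.84×10^-10 T.

6.84×10^-10 T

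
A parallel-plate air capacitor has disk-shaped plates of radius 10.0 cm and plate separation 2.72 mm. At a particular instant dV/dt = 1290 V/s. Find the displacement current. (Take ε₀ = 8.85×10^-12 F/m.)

E = V/d so dE/dt = (dV/dt)/d = 4.743×10^5 V/(m·s), and I_d = ε₀ A dE/dt = (8.85×10^-12)(0.03142)(4.743×10^5) = 1.32×10^-7 A.

1.32×10^-7 A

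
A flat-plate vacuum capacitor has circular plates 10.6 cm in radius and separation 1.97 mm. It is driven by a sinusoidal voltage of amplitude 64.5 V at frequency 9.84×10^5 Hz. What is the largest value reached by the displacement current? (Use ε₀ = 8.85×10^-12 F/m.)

(dE/dt)_max = V₀ω/d = 2.024×10^11 V/(m·s); ω = 2πf = 6.183×10^6 rad/s.
I_d,max = ε₀ A (dE/dt)_max = (8.85×10^-12)(0.03530)(2.024×10^11) = 0.0632 A.

0.0632 A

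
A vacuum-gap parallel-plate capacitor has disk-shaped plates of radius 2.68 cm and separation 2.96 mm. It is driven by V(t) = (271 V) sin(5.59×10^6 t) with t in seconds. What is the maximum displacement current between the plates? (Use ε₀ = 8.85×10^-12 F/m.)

The displacement current equals the conduction current C dV/dt, which peaks at C V₀ ω.
With C = ε₀A/d = (8.85×10^-12)(2.256×10^-3)/(2.96×10^-3) = 6.745×10^-12 F and ω = 5.59×10^6 rad/s, I_d,max = (6.745×10^-12)(271)(5.59×10^6) = 0.0102 A.

0.0102 A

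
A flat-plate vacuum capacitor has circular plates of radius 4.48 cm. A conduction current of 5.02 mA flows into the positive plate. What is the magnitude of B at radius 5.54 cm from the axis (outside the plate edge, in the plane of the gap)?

No conduction current crosses the gap, so I_d there equals the 5.02×10^-3 A in the leads.
With r > R the enclosed displacement current is the full I_d; B = μ₀ I_d / (2πr) = 1.81×10^-8 T.

1.81×10^-8 T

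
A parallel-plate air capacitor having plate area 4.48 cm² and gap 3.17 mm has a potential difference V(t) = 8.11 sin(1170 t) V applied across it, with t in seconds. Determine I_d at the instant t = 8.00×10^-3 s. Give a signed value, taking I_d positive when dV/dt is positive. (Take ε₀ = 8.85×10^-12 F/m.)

dE/dt = (V₀ω/d)·cos(ωt) with ωt = 9.36 rad: (8.11)(1170)(-0.9979)/(3.17×10^-3) = -2.987×10^6 V/(m·s).
I_d = ε₀ A dE/dt = (8.85×10^-12)(4.48×10^-4)(-2.987×10^6) = -1.18×10^-8 A.

-1.18×10^-8 A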